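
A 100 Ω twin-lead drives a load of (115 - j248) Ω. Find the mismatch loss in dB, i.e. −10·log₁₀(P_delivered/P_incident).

Γ = (15 − j248)/(215 − j248), |Γ| = 0.757
|Γ|² = 0.573, so P_del/P_inc = 1 − |Γ|² = 0.427
ML = −10·log₁₀(1 − |Γ|²)

mismatch loss ≈ 3.7 dB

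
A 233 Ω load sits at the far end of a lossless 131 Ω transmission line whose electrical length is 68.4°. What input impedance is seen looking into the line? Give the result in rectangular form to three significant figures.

tan(βl) = tan(68.4°) = 2.53
Z_in = Z_0·(Z_L + jZ_0·tanβl)/(Z_0 + jZ_L·tanβl)
     = 131·(233 + j331)/(131 + j588)

Z_in ≈ 81.2 − j33.8 Ω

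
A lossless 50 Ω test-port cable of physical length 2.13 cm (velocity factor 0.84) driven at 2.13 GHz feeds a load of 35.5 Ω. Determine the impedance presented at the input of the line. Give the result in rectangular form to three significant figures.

λ = v/f = 0.84·c / 2.13 GHz = 0.118 m
βl = 2π·l/λ = 2π × 0.18 = 64.8°
tan(βl) = tan(64.8°) = 2.13
Z_in = Z_0·(Z_L + jZ_0·tanβl)/(Z_0 + jZ_L·tanβl)
     = 50·(35.5 + j106)/(50 + j75.5)

Z_in ≈ 59.8 + j16.1 Ω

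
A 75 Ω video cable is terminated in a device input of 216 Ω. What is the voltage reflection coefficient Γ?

Γ = (Z_L − Z_0)/(Z_L + Z_0) = (216 − 75)/(216 + 75) = 141/291

Γ = 0.485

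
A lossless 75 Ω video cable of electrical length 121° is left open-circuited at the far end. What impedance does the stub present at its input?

Z_in ≈ +j45.1 Ω

tan(βl) = -1.66
For an open-circuited stub, Z_in = −jZ_0·cot(βl) = −jZ_0/tan(βl)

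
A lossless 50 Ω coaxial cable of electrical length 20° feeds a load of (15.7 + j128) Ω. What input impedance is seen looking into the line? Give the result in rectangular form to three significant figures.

tan(βl) = tan(20°) = 0.364
Z_in = Z_0·(Z_L + jZ_0·tanβl)/(Z_0 + jZ_L·tanβl)
     = 50·(15.7 + j146)/(3.41 + j5.71)

Z_in ≈ 1000 + j462 Ω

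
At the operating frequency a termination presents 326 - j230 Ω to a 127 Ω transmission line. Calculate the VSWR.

Γ = (Z_L − Z_0)/(Z_L + Z_0) = (199 − j230)/(453 − j230)
|Γ| = 304/508 = 0.599
VSWR = (1 + |Γ|)/(1 − |Γ|) = 1.6/0.401

VSWR ≈ 3.98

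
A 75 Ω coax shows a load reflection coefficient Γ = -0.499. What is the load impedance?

Z_L ≈ 25.1 Ω

Z_L = Z_0·(1 + Γ)/(1 − Γ) = 75·(0.501)/(1.5)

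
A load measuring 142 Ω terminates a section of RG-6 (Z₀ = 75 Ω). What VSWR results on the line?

Γ = (142 − 75)/(142 + 75) = 0.309
VSWR = (1 + 0.309)/(1 − 0.309)

VSWR ≈ 1.89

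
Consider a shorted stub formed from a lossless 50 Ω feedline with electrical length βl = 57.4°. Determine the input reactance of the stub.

tan(βl) = 1.56
For a shorted stub, Z_in = jZ_0·tan(βl)

X_in ≈ 78.2 Ω (inductive)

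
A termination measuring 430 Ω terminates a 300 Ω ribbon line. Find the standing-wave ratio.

VSWR ≈ 1.43

Γ = (430 − 300)/(430 + 300) = 0.178
VSWR = (1 + 0.178)/(1 − 0.178)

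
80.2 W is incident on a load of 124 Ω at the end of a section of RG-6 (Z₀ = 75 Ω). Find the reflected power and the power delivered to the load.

Γ = (124 − 75)/(124 + 75) = 0.246
|Γ|² = 0.0606
P_refl = |Γ|²·P_inc = 4.86 W, P_del = (1 − |Γ|²)·P_inc = 75.3 W

P_reflected ≈ 4.86 W; P_delivered ≈ 75.3 W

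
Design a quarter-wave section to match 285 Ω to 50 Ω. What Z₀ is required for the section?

Z_qwt ≈ 119 Ω

Z_qwt = √(Z_0·R_L) = √(50 × 285) = √14250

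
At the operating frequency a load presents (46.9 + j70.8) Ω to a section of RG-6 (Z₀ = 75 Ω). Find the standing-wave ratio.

Γ = (Z_L − Z_0)/(Z_L + Z_0) = (-28.1 + j70.8)/(121.9 + j70.8)
|Γ| = 76.2/141 = 0.54
VSWR = (1 + |Γ|)/(1 − |Γ|) = 1.54/0.46

VSWR ≈ 3.35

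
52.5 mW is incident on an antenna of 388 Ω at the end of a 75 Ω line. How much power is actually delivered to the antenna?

Γ = (388 − 75)/(388 + 75) = 0.676
|Γ|² = 0.457
P_refl = |Γ|²·P_inc = 24 mW, P_del = (1 − |Γ|²)·P_inc = 28.5 mW

P_delivered ≈ 28.5 mW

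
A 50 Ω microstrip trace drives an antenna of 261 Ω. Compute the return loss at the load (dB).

RL ≈ 3.37 dB

Γ = (261 − 50)/(261 + 50) = 0.678
RL = −20·log₁₀|Γ| = −20·log₁₀(0.678)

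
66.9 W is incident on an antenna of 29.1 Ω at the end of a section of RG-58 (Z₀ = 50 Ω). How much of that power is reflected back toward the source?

P_reflected ≈ 4.67 W

Γ = (29.1 − 50)/(29.1 + 50) = -0.264
|Γ|² = 0.0698
P_refl = |Γ|²·P_inc = 4.67 W, P_del = (1 − |Γ|²)·P_inc = 62.2 W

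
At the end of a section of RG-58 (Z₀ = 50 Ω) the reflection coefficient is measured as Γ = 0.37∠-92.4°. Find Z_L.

Z_L = Z_0·(1 + Γ)/(1 − Γ) = 50·(0.985 − j0.37)/(1.02 + j0.37)

Z_L ≈ 37 − j31.7 Ω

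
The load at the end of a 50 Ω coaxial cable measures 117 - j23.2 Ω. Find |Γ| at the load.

|Γ| ≈ 0.421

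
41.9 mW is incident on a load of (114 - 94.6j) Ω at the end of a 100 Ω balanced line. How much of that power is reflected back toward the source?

|Γ| = |(14 − j94.6)/(214 − j94.6)| = 0.409
|Γ|² = 0.167
P_refl = |Γ|²·P_inc = 7 mW, P_del = (1 − |Γ|²)·P_inc = 34.9 mW

P_reflected ≈ 7 mW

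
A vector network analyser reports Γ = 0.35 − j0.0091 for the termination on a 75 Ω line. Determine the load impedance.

Z_L ≈ 156 − j3.23 Ω

Z_L = Z_0·(1 + Γ)/(1 − Γ) = 75·(1.35 − j0.0091)/(0.65 + j0.0091)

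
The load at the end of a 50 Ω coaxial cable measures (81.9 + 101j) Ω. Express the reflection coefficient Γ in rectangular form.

Γ = (Z_L − Z_0)/(Z_L + Z_0) = (31.9 + j101)/(131.9 + j101)

Γ ≈ 0.522 + j0.366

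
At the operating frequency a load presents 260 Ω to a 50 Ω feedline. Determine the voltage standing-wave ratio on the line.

Γ = (260 − 50)/(260 + 50) = 0.677
VSWR = (1 + 0.677)/(1 − 0.677)

VSWR ≈ 5.2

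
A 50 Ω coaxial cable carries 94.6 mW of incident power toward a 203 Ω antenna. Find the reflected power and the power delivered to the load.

P_reflected ≈ 34.6 mW; P_delivered ≈ 60 mW

Γ = (203 − 50)/(203 + 50) = 0.605
|Γ|² = 0.366
P_refl = |Γ|²·P_inc = 34.6 mW, P_del = (1 − |Γ|²)·P_inc = 60 mW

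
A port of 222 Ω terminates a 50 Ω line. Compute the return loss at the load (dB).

RL ≈ 3.98 dB

Γ = (222 − 50)/(222 + 50) = 0.632
RL = −20·log₁₀|Γ| = −20·log₁₀(0.632)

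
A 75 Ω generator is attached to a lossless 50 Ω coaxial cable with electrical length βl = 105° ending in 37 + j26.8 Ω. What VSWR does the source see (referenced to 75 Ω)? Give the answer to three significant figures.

VSWR ≈ 2.51

tan(βl) = -3.73
Z_in = Z_0·(Z_L + jZ_0·tanβl)/(Z_0 + jZ_L·tanβl) = 33.2 − j22.7 Ω
Γ_s = (Z_in − Z_s)/(Z_in + Z_s) = (-41.8 − j22.7)/(108 − j22.7), |Γ_s| = 0.43
VSWR = (1 + |Γ_s|)/(1 − |Γ_s|)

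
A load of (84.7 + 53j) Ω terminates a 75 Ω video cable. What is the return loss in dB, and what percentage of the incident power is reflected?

RL ≈ 9.89 dB; 10.3% of incident power reflected

Γ = (9.7 + j53)/(159.7 + j53), |Γ| = 0.32
RL = −20·log₁₀(0.32) = 9.89 dB
P_refl/P_inc = |Γ|² = 0.103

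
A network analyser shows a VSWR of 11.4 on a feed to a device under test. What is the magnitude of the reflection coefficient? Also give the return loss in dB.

|Γ| ≈ 0.839; return loss ≈ 1.53 dB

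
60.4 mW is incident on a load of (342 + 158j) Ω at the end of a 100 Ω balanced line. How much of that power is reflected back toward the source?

|Γ| = |(242 + j158)/(442 + j158)| = 0.616
|Γ|² = 0.379
P_refl = |Γ|²·P_inc = 22.9 mW, P_del = (1 − |Γ|²)·P_inc = 37.5 mW

P_reflected ≈ 22.9 mW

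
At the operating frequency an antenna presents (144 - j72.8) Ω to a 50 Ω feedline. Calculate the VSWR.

Γ = (Z_L − Z_0)/(Z_L + Z_0) = (94 − j72.8)/(194 − j72.8)
|Γ| = 119/207 = 0.574
VSWR = (1 + |Γ|)/(1 − |Γ|) = 1.57/0.426

VSWR ≈ 3.69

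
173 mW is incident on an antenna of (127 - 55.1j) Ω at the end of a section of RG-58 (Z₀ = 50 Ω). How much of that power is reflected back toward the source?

P_reflected ≈ 45.1 mW

|Γ| = |(77 − j55.1)/(177 − j55.1)| = 0.511
|Γ|² = 0.261
P_refl = |Γ|²·P_inc = 45.1 mW, P_del = (1 − |Γ|²)·P_inc = 128 mW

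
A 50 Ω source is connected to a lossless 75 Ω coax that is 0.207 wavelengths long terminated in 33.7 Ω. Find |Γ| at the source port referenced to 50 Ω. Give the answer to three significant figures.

|Γ| ≈ 0.526

βl = 2π × 0.207 = 74.5°
tan(βl) = 3.61
Z_in = Z_0·(Z_L + jZ_0·tanβl)/(Z_0 + jZ_L·tanβl) = 130 + j59.5 Ω
Γ_s = (Z_in − Z_s)/(Z_in + Z_s) = (80.2 + j59.5)/(180 + j59.5), |Γ_s| = 0.526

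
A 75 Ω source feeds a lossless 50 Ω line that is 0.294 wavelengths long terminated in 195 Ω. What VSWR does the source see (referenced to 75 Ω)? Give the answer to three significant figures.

VSWR ≈ 5.62

βl = 2π × 0.294 = 106°
tan(βl) = -3.52
Z_in = Z_0·(Z_L + jZ_0·tanβl)/(Z_0 + jZ_L·tanβl) = 13.8 + j13.2 Ω
Γ_s = (Z_in − Z_s)/(Z_in + Z_s) = (-61.2 + j13.2)/(88.8 + j13.2), |Γ_s| = 0.698
VSWR = (1 + |Γ_s|)/(1 − |Γ_s|)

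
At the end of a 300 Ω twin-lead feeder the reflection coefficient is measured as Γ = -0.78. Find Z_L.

Z_L = Z_0·(1 + Γ)/(1 − Γ) = 300·(0.22)/(1.78)

Z_L ≈ 37.1 Ω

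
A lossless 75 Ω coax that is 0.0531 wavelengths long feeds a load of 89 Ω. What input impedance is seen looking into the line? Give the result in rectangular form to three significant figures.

βl = 2π × 0.0531 = 19.1°
tan(βl) = tan(19.1°) = 0.347
Z_in = Z_0·(Z_L + jZ_0·tanβl)/(Z_0 + jZ_L·tanβl)
     = 75·(89 + j26)/(75 + j30.8)

Z_in ≈ 85.3 − j9.08 Ω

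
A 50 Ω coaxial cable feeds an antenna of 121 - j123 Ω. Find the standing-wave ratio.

Γ = (Z_L − Z_0)/(Z_L + Z_0) = (71 − j123)/(171 − j123)
|Γ| = 142/211 = 0.674
VSWR = (1 + |Γ|)/(1 − |Γ|) = 1.67/0.326

VSWR ≈ 5.14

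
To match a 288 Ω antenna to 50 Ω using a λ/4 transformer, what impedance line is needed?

Z_qwt ≈ 120 Ω

Z_qwt = √(Z_0·R_L) = √(50 × 288) = √14400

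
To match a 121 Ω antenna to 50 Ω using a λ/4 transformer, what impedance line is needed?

Z_qwt ≈ 77.8 Ω

Z_qwt = √(Z_0·R_L) = √(50 × 121) = √6050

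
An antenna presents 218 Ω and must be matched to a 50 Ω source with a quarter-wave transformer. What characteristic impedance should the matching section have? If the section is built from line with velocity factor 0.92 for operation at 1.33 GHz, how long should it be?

Z_qwt ≈ 104 Ω; length ≈ 5.19 cm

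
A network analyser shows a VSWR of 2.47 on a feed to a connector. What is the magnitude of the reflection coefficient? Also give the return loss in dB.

|Γ| ≈ 0.424; return loss ≈ 7.46 dB

|Γ| = (S − 1)/(S + 1) = (2.47 − 1)/(2.47 + 1) = 1.47/3.47
RL = −20·log₁₀|Γ| = −20·log₁₀(0.424)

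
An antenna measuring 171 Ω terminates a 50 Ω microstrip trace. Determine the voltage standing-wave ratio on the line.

Γ = (171 − 50)/(171 + 50) = 0.548
VSWR = (1 + 0.548)/(1 − 0.548)

VSWR ≈ 3.42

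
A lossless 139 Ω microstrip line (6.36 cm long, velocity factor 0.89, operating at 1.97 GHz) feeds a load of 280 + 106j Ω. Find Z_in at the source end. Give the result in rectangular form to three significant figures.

Z_in ≈ 197 + j136 Ω

λ = v/f = 0.89·c / 1.97 GHz = 0.136 m
βl = 2π·l/λ = 2π × 0.469 = 169°
tan(βl) = tan(169°) = -0.196
Z_in = Z_0·(Z_L + jZ_0·tanβl)/(Z_0 + jZ_L·tanβl)
     = 139·(280 + j78.8)/(160 − j54.8)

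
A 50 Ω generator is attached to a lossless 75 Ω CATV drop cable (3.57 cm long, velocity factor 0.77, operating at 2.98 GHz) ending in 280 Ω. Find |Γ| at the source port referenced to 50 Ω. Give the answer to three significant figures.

|Γ| ≈ 0.688

λ = v/f = 0.77·c / 2.98 GHz = 0.0775 m
βl = 2π·l/λ = 2π × 0.461 = 166°
tan(βl) = -0.253
Z_in = Z_0·(Z_L + jZ_0·tanβl)/(Z_0 + jZ_L·tanβl) = 157 + j130 Ω
Γ_s = (Z_in − Z_s)/(Z_in + Z_s) = (107 + j130)/(207 + j130), |Γ_s| = 0.688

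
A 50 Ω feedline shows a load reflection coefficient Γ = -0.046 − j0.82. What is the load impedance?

Z_L ≈ 9.21 − j46.4 Ω

Z_L = Z_0·(1 + Γ)/(1 − Γ) = 50·(0.954 − j0.82)/(1.05 + j0.82)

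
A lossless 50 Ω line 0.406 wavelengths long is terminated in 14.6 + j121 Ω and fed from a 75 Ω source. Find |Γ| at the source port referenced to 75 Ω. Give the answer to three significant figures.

|Γ| ≈ 0.934

βl = 2π × 0.406 = 146°
tan(βl) = -0.67
Z_in = Z_0·(Z_L + jZ_0·tanβl)/(Z_0 + jZ_L·tanβl) = 3.06 + j33.6 Ω
Γ_s = (Z_in − Z_s)/(Z_in + Z_s) = (-71.9 + j33.6)/(78.1 + j33.6), |Γ_s| = 0.934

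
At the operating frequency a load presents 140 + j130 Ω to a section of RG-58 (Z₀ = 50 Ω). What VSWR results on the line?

VSWR ≈ 5.39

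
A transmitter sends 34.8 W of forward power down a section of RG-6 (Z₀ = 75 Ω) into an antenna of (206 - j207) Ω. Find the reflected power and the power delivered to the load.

P_reflected ≈ 17.1 W; P_delivered ≈ 17.7 W

|Γ| = |(131 − j207)/(281 − j207)| = 0.702
|Γ|² = 0.493
P_refl = |Γ|²·P_inc = 17.1 W, P_del = (1 − |Γ|²)·P_inc = 17.7 W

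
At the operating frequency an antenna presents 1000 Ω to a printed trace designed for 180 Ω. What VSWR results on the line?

VSWR ≈ 5.56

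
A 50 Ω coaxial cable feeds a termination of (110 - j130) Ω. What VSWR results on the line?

VSWR ≈ 5.55

Γ = (Z_L − Z_0)/(Z_L + Z_0) = (60 − j130)/(160 − j130)
|Γ| = 143/206 = 0.695
VSWR = (1 + |Γ|)/(1 − |Γ|) = 1.69/0.305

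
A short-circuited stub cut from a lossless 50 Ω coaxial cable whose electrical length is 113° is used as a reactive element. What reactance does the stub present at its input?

X_in ≈ -118 Ω (capacitive)

tan(βl) = -2.36
For a short-circuited stub, Z_in = jZ_0·tan(βl)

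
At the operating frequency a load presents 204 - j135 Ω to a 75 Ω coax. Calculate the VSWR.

Γ = (Z_L − Z_0)/(Z_L + Z_0) = (129 − j135)/(279 − j135)
|Γ| = 187/310 = 0.602
VSWR = (1 + |Γ|)/(1 − |Γ|) = 1.6/0.398

VSWR ≈ 4.03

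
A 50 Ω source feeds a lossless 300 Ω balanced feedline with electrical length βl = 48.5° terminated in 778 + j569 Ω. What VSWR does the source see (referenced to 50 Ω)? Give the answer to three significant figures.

VSWR ≈ 16.4

tan(βl) = 1.13
Z_in = Z_0·(Z_L + jZ_0·tanβl)/(Z_0 + jZ_L·tanβl) = 179 − j335 Ω
Γ_s = (Z_in − Z_s)/(Z_in + Z_s) = (129 − j335)/(229 − j335), |Γ_s| = 0.885
VSWR = (1 + |Γ_s|)/(1 − |Γ_s|)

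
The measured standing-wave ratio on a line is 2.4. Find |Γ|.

|Γ| ≈ 0.412

|Γ| = (S − 1)/(S + 1) = (2.4 − 1)/(2.4 + 1) = 1.4/3.4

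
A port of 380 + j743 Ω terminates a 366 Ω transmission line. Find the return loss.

RL ≈ 3.03 dB

Γ = (14 + j743)/(746 + j743), |Γ| = 0.706
RL = −20·log₁₀|Γ| = −20·log₁₀(0.706)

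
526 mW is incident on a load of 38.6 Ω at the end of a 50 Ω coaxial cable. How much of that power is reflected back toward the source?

P_reflected ≈ 8.71 mW

Γ = (38.6 − 50)/(38.6 + 50) = -0.129
|Γ|² = 0.0166
P_refl = |Γ|²·P_inc = 8.71 mW, P_del = (1 − |Γ|²)·P_inc = 517 mW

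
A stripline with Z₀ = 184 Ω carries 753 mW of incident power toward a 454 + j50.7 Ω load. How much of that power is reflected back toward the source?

P_reflected ≈ 139 mW

|Γ| = |(270 + j50.7)/(638 + j50.7)| = 0.429
|Γ|² = 0.184
P_refl = |Γ|²·P_inc = 139 mW, P_del = (1 − |Γ|²)·P_inc = 614 mW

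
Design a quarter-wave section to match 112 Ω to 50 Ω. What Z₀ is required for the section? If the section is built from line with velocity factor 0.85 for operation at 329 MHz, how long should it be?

Z_qwt = √(Z_0·R_L) = √(50 × 112) = √5600
λ = 0.85·c/f = 0.775 m, so l = λ/4 = 0.194 m

Z_qwt ≈ 74.8 Ω; length ≈ 19.4 cm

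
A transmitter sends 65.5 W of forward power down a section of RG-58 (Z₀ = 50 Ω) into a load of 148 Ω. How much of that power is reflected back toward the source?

P_reflected ≈ 16 W

Γ = (148 − 50)/(148 + 50) = 0.495
|Γ|² = 0.245
P_refl = |Γ|²·P_inc = 16 W, P_del = (1 − |Γ|²)·P_inc = 49.5 W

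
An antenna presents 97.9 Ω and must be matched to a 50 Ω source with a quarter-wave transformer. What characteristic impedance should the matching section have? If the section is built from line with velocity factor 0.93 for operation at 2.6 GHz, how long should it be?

Z_qwt = √(Z_0·R_L) = √(50 × 97.9) = √4895
λ = 0.93·c/f = 0.107 m, so l = λ/4 = 0.0268 m

Z_qwt ≈ 70 Ω; length ≈ 2.68 cm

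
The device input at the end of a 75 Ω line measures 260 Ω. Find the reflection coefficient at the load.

Γ = (Z_L − Z_0)/(Z_L + Z_0) = (260 − 75)/(260 + 75) = 185/335

Γ = 0.552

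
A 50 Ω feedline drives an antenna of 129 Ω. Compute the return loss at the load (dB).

RL ≈ 7.1 dB

Γ = (129 − 50)/(129 + 50) = 0.441
RL = −20·log₁₀|Γ| = −20·log₁₀(0.441)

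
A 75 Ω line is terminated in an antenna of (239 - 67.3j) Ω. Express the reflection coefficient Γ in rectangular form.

Γ = (Z_L − Z_0)/(Z_L + Z_0) = (164 − j67.3)/(314 − j67.3)

Γ ≈ 0.543 − j0.0979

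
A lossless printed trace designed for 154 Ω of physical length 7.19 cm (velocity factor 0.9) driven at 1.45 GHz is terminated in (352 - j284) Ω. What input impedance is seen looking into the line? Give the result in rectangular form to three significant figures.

λ = v/f = 0.9·c / 1.45 GHz = 0.186 m
βl = 2π·l/λ = 2π × 0.386 = 139°
tan(βl) = tan(139°) = -0.869
Z_in = Z_0·(Z_L + jZ_0·tanβl)/(Z_0 + jZ_L·tanβl)
     = 154·(352 − j418)/(-92.8 − j306)

Z_in ≈ 143 + j221 Ω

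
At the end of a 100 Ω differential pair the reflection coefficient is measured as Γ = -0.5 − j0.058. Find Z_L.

Z_L ≈ 33.1 − j5.15 Ω

Z_L = Z_0·(1 + Γ)/(1 − Γ) = 100·(0.5 − j0.058)/(1.5 + j0.058)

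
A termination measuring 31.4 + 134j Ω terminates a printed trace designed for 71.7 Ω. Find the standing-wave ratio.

VSWR ≈ 10.6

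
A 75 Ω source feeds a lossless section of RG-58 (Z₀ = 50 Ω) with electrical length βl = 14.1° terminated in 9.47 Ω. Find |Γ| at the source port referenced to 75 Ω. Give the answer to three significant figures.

|Γ| ≈ 0.769

tan(βl) = 0.251
Z_in = Z_0·(Z_L + jZ_0·tanβl)/(Z_0 + jZ_L·tanβl) = 10 + j12.1 Ω
Γ_s = (Z_in − Z_s)/(Z_in + Z_s) = (-65 + j12.1)/(85 + j12.1), |Γ_s| = 0.769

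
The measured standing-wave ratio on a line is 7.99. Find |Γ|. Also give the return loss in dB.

|Γ| ≈ 0.778; return loss ≈ 2.19 dB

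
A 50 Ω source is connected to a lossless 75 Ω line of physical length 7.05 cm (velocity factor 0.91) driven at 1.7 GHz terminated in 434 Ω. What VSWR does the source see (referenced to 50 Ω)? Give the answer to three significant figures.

λ = v/f = 0.91·c / 1.7 GHz = 0.161 m
βl = 2π·l/λ = 2π × 0.439 = 158°
tan(βl) = -0.403
Z_in = Z_0·(Z_L + jZ_0·tanβl)/(Z_0 + jZ_L·tanβl) = 78.3 + j152 Ω
Γ_s = (Z_in − Z_s)/(Z_in + Z_s) = (28.3 + j152)/(128 + j152), |Γ_s| = 0.778
VSWR = (1 + |Γ_s|)/(1 − |Γ_s|)

VSWR ≈ 8.02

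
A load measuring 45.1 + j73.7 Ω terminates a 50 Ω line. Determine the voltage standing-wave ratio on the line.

Γ = (Z_L − Z_0)/(Z_L + Z_0) = (-4.9 + j73.7)/(95.1 + j73.7)
|Γ| = 73.9/120 = 0.614
VSWR = (1 + |Γ|)/(1 − |Γ|) = 1.61/0.386

VSWR ≈ 4.18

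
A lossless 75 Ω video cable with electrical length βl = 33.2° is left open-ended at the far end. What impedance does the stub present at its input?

tan(βl) = 0.654
For an open-ended stub, Z_in = −jZ_0·cot(βl) = −jZ_0/tan(βl)

Z_in ≈ −j115 Ω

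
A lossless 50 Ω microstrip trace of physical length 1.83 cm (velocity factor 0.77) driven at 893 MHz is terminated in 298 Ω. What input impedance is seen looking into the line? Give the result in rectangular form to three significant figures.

λ = v/f = 0.77·c / 893 MHz = 0.259 m
βl = 2π·l/λ = 2π × 0.0707 = 25.5°
tan(βl) = tan(25.5°) = 0.476
Z_in = Z_0·(Z_L + jZ_0·tanβl)/(Z_0 + jZ_L·tanβl)
     = 50·(298 + j23.8)/(50 + j142)

Z_in ≈ 40.4 − j90.8 Ω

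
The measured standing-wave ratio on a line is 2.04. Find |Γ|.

|Γ| ≈ 0.342

|Γ| = (S − 1)/(S + 1) = (2.04 − 1)/(2.04 + 1) = 1.04/3.04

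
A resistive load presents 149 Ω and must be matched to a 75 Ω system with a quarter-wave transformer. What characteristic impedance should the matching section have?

Z_qwt = √(Z_0·R_L) = √(75 × 149) = √11180

Z_qwt ≈ 106 Ω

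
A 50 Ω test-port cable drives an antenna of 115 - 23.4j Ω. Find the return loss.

RL ≈ 7.65 dB

Γ = (65 − j23.4)/(165 − j23.4), |Γ| = 0.415
RL = −20·log₁₀|Γ| = −20·log₁₀(0.415)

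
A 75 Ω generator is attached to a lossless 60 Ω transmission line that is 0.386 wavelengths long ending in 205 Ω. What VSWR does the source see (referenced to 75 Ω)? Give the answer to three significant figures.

βl = 2π × 0.386 = 139°
tan(βl) = -0.871
Z_in = Z_0·(Z_L + jZ_0·tanβl)/(Z_0 + jZ_L·tanβl) = 36.6 + j56.6 Ω
Γ_s = (Z_in − Z_s)/(Z_in + Z_s) = (-38.4 + j56.6)/(112 + j56.6), |Γ_s| = 0.547
VSWR = (1 + |Γ_s|)/(1 − |Γ_s|)

VSWR ≈ 3.41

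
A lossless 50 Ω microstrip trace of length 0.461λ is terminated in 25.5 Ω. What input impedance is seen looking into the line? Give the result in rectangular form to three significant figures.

Z_in ≈ 26.7 − j9.1 Ω

βl = 2π × 0.461 = 166°
tan(βl) = tan(166°) = -0.25
Z_in = Z_0·(Z_L + jZ_0·tanβl)/(Z_0 + jZ_L·tanβl)
     = 50·(25.5 − j12.5)/(50 − j6.38)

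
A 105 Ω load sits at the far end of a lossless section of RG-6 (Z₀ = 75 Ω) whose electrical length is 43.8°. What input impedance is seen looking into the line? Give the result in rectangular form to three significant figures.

Z_in ≈ 71.9 − j24.6 Ω

tan(βl) = tan(43.8°) = 0.959
Z_in = Z_0·(Z_L + jZ_0·tanβl)/(Z_0 + jZ_L·tanβl)
     = 75·(105 + j71.9)/(75 + j101)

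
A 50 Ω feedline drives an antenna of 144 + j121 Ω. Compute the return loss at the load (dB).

RL ≈ 3.48 dB

Γ = (94 + j121)/(194 + j121), |Γ| = 0.67
RL = −20·log₁₀|Γ| = −20·log₁₀(0.67)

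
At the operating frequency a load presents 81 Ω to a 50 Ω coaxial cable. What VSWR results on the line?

For a purely resistive load, VSWR = R_L/Z_0 or Z_0/R_L (whichever > 1) = 81/50

VSWR ≈ 1.62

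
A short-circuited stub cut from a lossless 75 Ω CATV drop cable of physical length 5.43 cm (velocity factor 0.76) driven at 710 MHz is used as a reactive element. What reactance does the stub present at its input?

λ = v/f = 0.76·c / 710 MHz = 0.321 m
βl = 2π·l/λ = 2π × 0.169 = 60.9°
tan(βl) = 1.79
For a short-circuited stub, Z_in = jZ_0·tan(βl)

X_in ≈ 135 Ω (inductive)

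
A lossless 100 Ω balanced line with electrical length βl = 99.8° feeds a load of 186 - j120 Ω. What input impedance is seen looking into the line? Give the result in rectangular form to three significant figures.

tan(βl) = tan(99.8°) = -5.79
Z_in = Z_0·(Z_L + jZ_0·tanβl)/(Z_0 + jZ_L·tanβl)
     = 100·(186 − j699)/(-595 − j1080)

Z_in ≈ 42.4 + j40.7 Ω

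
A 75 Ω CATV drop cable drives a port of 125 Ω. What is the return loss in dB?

Γ = (125 − 75)/(125 + 75) = 0.25
RL = −20·log₁₀|Γ| = −20·log₁₀(0.25)

RL ≈ 12 dB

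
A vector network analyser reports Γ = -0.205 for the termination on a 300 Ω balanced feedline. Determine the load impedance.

Z_L ≈ 198 Ω

Z_L = Z_0·(1 + Γ)/(1 − Γ) = 300·(0.795)/(1.21)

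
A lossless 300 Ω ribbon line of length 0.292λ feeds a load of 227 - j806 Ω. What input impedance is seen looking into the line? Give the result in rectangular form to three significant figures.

Z_in ≈ 38 + j202 Ω

βl = 2π × 0.292 = 105°
tan(βl) = tan(105°) = -3.7
Z_in = Z_0·(Z_L + jZ_0·tanβl)/(Z_0 + jZ_L·tanβl)
     = 300·(227 − j1920)/(-2680 − j840)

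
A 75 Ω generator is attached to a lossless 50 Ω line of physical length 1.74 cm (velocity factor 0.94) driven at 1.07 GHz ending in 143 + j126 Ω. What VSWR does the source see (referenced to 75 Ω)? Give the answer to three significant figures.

VSWR ≈ 3.74

λ = v/f = 0.94·c / 1.07 GHz = 0.264 m
βl = 2π·l/λ = 2π × 0.066 = 23.8°
tan(βl) = 0.44
Z_in = Z_0·(Z_L + jZ_0·tanβl)/(Z_0 + jZ_L·tanβl) = 107 − j123 Ω
Γ_s = (Z_in − Z_s)/(Z_in + Z_s) = (31.8 − j123)/(182 − j123), |Γ_s| = 0.578
VSWR = (1 + |Γ_s|)/(1 − |Γ_s|)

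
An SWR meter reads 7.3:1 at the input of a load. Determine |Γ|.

|Γ| ≈ 0.759

|Γ| = (S − 1)/(S + 1) = (7.3 − 1)/(7.3 + 1) = 6.3/8.3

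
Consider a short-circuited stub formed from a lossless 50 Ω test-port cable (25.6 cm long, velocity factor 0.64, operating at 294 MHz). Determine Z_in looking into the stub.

λ = v/f = 0.64·c / 294 MHz = 0.653 m
βl = 2π·l/λ = 2π × 0.392 = 141°
tan(βl) = -0.806
For a short-circuited stub, Z_in = jZ_0·tan(βl)

Z_in ≈ −j40.3 Ω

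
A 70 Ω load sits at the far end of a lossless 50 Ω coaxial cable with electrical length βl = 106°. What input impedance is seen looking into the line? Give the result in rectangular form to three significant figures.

Z_in ≈ 37.1 + j6.74 Ω

tan(βl) = tan(106°) = -3.49
Z_in = Z_0·(Z_L + jZ_0·tanβl)/(Z_0 + jZ_L·tanβl)
     = 50·(70 − j174)/(50 − j244)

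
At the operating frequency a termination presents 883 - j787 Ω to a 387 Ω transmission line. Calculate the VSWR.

Γ = (Z_L − Z_0)/(Z_L + Z_0) = (496 − j787)/(1270 − j787)
|Γ| = 930/1490 = 0.623
VSWR = (1 + |Γ|)/(1 − |Γ|) = 1.62/0.377

VSWR ≈ 4.3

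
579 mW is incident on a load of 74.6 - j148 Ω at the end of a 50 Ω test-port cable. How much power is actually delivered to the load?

P_delivered ≈ 231 mW

|Γ| = |(24.6 − j148)/(124.6 − j148)| = 0.775
|Γ|² = 0.601
P_refl = |Γ|²·P_inc = 348 mW, P_del = (1 − |Γ|²)·P_inc = 231 mW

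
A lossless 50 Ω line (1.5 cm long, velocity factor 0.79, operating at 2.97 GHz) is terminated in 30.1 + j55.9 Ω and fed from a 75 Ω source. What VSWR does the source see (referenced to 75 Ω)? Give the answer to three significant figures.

λ = v/f = 0.79·c / 2.97 GHz = 0.0798 m
βl = 2π·l/λ = 2π × 0.188 = 67.7°
tan(βl) = 2.43
Z_in = Z_0·(Z_L + jZ_0·tanβl)/(Z_0 + jZ_L·tanβl) = 40.8 − j68.4 Ω
Γ_s = (Z_in − Z_s)/(Z_in + Z_s) = (-34.2 − j68.4)/(116 − j68.4), |Γ_s| = 0.569
VSWR = (1 + |Γ_s|)/(1 − |Γ_s|)

VSWR ≈ 3.64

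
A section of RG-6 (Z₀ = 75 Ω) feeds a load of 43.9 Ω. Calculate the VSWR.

Γ = (43.9 − 75)/(43.9 + 75) = -0.262
VSWR = (1 + 0.262)/(1 − 0.262)

VSWR ≈ 1.71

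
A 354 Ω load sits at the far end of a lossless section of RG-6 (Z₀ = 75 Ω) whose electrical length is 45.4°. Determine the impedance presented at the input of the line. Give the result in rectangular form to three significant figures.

tan(βl) = tan(45.4°) = 1.01
Z_in = Z_0·(Z_L + jZ_0·tanβl)/(Z_0 + jZ_L·tanβl)
     = 75·(354 + j76.1)/(75 + j359)

Z_in ≈ 30 − j67.7 Ω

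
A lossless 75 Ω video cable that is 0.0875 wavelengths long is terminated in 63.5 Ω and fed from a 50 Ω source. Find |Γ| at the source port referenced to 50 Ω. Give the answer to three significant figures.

|Γ| ≈ 0.18

βl = 2π × 0.0875 = 31.5°
tan(βl) = 0.613
Z_in = Z_0·(Z_L + jZ_0·tanβl)/(Z_0 + jZ_L·tanβl) = 68.8 + j10.3 Ω
Γ_s = (Z_in − Z_s)/(Z_in + Z_s) = (18.8 + j10.3)/(119 + j10.3), |Γ_s| = 0.18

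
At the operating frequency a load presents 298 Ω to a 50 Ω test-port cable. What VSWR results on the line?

For a purely resistive load, VSWR = R_L/Z_0 or Z_0/R_L (whichever > 1) = 298/50

VSWR ≈ 5.96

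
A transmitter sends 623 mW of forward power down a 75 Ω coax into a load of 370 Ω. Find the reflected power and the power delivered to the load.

P_reflected ≈ 274 mW; P_delivered ≈ 349 mW

Γ = (370 − 75)/(370 + 75) = 0.663
|Γ|² = 0.439
P_refl = |Γ|²·P_inc = 274 mW, P_del = (1 − |Γ|²)·P_inc = 349 mW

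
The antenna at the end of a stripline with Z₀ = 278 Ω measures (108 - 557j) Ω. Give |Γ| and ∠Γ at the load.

Γ = (Z_L − Z_0)/(Z_L + Z_0) = (-170 − j557)/(386 − j557)
|Γ| = 582/678 = 0.859

Γ ≈ 0.859 ∠ -51.7°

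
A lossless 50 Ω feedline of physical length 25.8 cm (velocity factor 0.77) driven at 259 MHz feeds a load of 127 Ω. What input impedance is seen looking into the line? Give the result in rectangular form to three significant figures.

λ = v/f = 0.77·c / 259 MHz = 0.892 m
βl = 2π·l/λ = 2π × 0.289 = 104°
tan(βl) = tan(104°) = -3.97
Z_in = Z_0·(Z_L + jZ_0·tanβl)/(Z_0 + jZ_L·tanβl)
     = 50·(127 − j198)/(50 − j504)

Z_in ≈ 20.7 + j10.5 Ω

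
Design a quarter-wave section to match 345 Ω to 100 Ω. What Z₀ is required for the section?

Z_qwt = √(Z_0·R_L) = √(100 × 345) = √34500

Z_qwt ≈ 186 Ω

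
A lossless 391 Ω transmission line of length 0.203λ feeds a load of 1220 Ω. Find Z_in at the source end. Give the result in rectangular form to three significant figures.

Z_in ≈ 136 − j106 Ω

βl = 2π × 0.203 = 73.1°
tan(βl) = tan(73.1°) = 3.29
Z_in = Z_0·(Z_L + jZ_0·tanβl)/(Z_0 + jZ_L·tanβl)
     = 391·(1220 + j1290)/(391 + j4010)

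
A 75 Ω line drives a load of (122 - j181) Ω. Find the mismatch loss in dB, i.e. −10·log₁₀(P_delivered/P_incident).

Γ = (47 − j181)/(197 − j181), |Γ| = 0.699
|Γ|² = 0.489, so P_del/P_inc = 1 − |Γ|² = 0.511
ML = −10·log₁₀(1 − |Γ|²)

mismatch loss ≈ 2.91 dB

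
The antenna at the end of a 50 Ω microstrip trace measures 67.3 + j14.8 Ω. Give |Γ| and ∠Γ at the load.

Γ = (Z_L − Z_0)/(Z_L + Z_0) = (17.3 + j14.8)/(117.3 + j14.8)
|Γ| = 22.8/118 = 0.193

Γ ≈ 0.193 ∠ 33.4°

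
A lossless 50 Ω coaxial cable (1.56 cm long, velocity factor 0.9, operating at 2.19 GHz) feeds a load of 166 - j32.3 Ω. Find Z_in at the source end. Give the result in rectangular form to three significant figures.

Z_in ≈ 23.8 − j37.4 Ω

λ = v/f = 0.9·c / 2.19 GHz = 0.123 m
βl = 2π·l/λ = 2π × 0.127 = 45.6°
tan(βl) = tan(45.6°) = 1.02
Z_in = Z_0·(Z_L + jZ_0·tanβl)/(Z_0 + jZ_L·tanβl)
     = 50·(166 + j18.7)/(82.9 + j169)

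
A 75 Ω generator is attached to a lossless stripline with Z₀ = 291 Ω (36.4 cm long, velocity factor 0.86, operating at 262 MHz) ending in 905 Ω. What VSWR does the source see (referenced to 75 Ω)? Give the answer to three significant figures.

VSWR ≈ 6.61

λ = v/f = 0.86·c / 262 MHz = 0.985 m
βl = 2π·l/λ = 2π × 0.37 = 133°
tan(βl) = -1.07
Z_in = Z_0·(Z_L + jZ_0·tanβl)/(Z_0 + jZ_L·tanβl) = 161 + j224 Ω
Γ_s = (Z_in − Z_s)/(Z_in + Z_s) = (85.8 + j224)/(236 + j224), |Γ_s| = 0.737
VSWR = (1 + |Γ_s|)/(1 − |Γ_s|)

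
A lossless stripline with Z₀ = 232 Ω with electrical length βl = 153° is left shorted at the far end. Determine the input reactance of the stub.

X_in ≈ -118 Ω (capacitive)

tan(βl) = -0.51
For a shorted stub, Z_in = jZ_0·tan(βl)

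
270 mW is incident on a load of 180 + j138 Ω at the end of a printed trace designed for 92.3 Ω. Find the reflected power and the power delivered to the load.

|Γ| = |(87.7 + j138)/(272.3 + j138)| = 0.536
|Γ|² = 0.287
P_refl = |Γ|²·P_inc = 77.5 mW, P_del = (1 − |Γ|²)·P_inc = 193 mW

P_reflected ≈ 77.5 mW; P_delivered ≈ 193 mW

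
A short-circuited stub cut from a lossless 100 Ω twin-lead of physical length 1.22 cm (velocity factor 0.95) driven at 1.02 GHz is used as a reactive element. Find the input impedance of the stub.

λ = v/f = 0.95·c / 1.02 GHz = 0.279 m
βl = 2π·l/λ = 2π × 0.0437 = 15.7°
tan(βl) = 0.281
For a short-circuited stub, Z_in = jZ_0·tan(βl)

Z_in ≈ +j28.1 Ω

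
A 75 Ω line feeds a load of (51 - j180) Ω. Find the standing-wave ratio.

VSWR ≈ 10.5

Γ = (Z_L − Z_0)/(Z_L + Z_0) = (-24 − j180)/(126 − j180)
|Γ| = 182/220 = 0.826
VSWR = (1 + |Γ|)/(1 − |Γ|) = 1.83/0.174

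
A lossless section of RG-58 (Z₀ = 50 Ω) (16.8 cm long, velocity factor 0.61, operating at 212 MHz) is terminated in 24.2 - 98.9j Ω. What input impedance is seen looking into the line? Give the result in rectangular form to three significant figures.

Z_in ≈ 4.79 + j5.05 Ω

λ = v/f = 0.61·c / 212 MHz = 0.863 m
βl = 2π·l/λ = 2π × 0.195 = 70.1°
tan(βl) = tan(70.1°) = 2.76
Z_in = Z_0·(Z_L + jZ_0·tanβl)/(Z_0 + jZ_L·tanβl)
     = 50·(24.2 + j39)/(323 + j66.7)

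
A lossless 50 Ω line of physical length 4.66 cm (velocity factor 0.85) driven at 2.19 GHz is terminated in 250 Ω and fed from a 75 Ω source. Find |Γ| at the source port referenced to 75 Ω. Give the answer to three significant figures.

|Γ| ≈ 0.655

λ = v/f = 0.85·c / 2.19 GHz = 0.116 m
βl = 2π·l/λ = 2π × 0.4 = 144°
tan(βl) = -0.725
Z_in = Z_0·(Z_L + jZ_0·tanβl)/(Z_0 + jZ_L·tanβl) = 27 + j61.6 Ω
Γ_s = (Z_in − Z_s)/(Z_in + Z_s) = (-48 + j61.6)/(102 + j61.6), |Γ_s| = 0.655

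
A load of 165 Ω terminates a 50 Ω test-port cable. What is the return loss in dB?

Γ = (165 − 50)/(165 + 50) = 0.535
RL = −20·log₁₀|Γ| = −20·log₁₀(0.535)

RL ≈ 5.43 dB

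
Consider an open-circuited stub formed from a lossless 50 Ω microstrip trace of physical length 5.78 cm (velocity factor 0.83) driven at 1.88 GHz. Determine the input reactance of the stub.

X_in ≈ 118 Ω (inductive)

λ = v/f = 0.83·c / 1.88 GHz = 0.132 m
βl = 2π·l/λ = 2π × 0.436 = 157°
tan(βl) = -0.422
For an open-circuited stub, Z_in = −jZ_0·cot(βl) = −jZ_0/tan(βl)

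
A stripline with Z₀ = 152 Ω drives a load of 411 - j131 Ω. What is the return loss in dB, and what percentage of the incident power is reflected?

RL ≈ 5.98 dB; 25.2% of incident power reflected

Γ = (259 − j131)/(563 − j131), |Γ| = 0.502
RL = −20·log₁₀(0.502) = 5.98 dB
P_refl/P_inc = |Γ|² = 0.252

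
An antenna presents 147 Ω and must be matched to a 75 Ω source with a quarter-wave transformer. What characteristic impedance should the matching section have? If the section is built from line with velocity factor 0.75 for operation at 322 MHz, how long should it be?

Z_qwt ≈ 105 Ω; length ≈ 17.5 cm

Z_qwt = √(Z_0·R_L) = √(75 × 147) = √11020
λ = 0.75·c/f = 0.699 m, so l = λ/4 = 0.175 m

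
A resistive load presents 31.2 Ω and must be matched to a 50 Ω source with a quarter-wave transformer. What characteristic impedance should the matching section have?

Z_qwt = √(Z_0·R_L) = √(50 × 31.2) = √1560

Z_qwt ≈ 39.5 Ω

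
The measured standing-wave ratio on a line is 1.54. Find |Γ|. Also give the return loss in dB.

|Γ| = (S − 1)/(S + 1) = (1.54 − 1)/(1.54 + 1) = 0.54/2.54
RL = −20·log₁₀|Γ| = −20·log₁₀(0.213)

|Γ| ≈ 0.213; return loss ≈ 13.4 dB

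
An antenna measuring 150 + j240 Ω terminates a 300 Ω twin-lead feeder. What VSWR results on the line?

VSWR ≈ 3.49

Γ = (Z_L − Z_0)/(Z_L + Z_0) = (-150 + j240)/(450 + j240)
|Γ| = 283/510 = 0.555
VSWR = (1 + |Γ|)/(1 − |Γ|) = 1.55/0.445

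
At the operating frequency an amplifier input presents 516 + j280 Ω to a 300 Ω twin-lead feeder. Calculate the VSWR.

VSWR ≈ 2.39

Γ = (Z_L − Z_0)/(Z_L + Z_0) = (216 + j280)/(816 + j280)
|Γ| = 354/863 = 0.41
VSWR = (1 + |Γ|)/(1 − |Γ|) = 1.41/0.59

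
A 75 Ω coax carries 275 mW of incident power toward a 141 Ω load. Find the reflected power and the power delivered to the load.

P_reflected ≈ 25.7 mW; P_delivered ≈ 249 mW

Γ = (141 − 75)/(141 + 75) = 0.306
|Γ|² = 0.0934
P_refl = |Γ|²·P_inc = 25.7 mW, P_del = (1 − |Γ|²)·P_inc = 249 mW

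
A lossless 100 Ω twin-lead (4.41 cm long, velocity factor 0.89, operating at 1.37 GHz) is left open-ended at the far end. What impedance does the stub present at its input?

Z_in ≈ −j15 Ω

λ = v/f = 0.89·c / 1.37 GHz = 0.195 m
βl = 2π·l/λ = 2π × 0.226 = 81.5°
tan(βl) = 6.66
For an open-ended stub, Z_in = −jZ_0·cot(βl) = −jZ_0/tan(βl)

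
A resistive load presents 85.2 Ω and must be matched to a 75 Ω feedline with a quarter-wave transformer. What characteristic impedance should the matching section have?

Z_qwt = √(Z_0·R_L) = √(75 × 85.2) = √6390

Z_qwt ≈ 79.9 Ω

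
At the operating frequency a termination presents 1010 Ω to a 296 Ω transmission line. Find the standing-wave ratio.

Γ = (1010 − 296)/(1010 + 296) = 0.547
VSWR = (1 + 0.547)/(1 − 0.547)

VSWR ≈ 3.41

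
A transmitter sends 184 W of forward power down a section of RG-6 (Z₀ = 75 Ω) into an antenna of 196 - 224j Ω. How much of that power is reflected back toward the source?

|Γ| = |(121 − j224)/(271 − j224)| = 0.724
|Γ|² = 0.524
P_refl = |Γ|²·P_inc = 96.5 W, P_del = (1 − |Γ|²)·P_inc = 87.5 W

P_reflected ≈ 96.5 W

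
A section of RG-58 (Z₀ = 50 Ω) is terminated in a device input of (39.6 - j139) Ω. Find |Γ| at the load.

Γ = (Z_L − Z_0)/(Z_L + Z_0) = (-10.4 − j139)/(89.6 − j139)
|Γ| = 139/165

|Γ| ≈ 0.843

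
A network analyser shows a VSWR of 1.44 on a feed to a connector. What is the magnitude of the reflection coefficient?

|Γ| ≈ 0.18

|Γ| = (S − 1)/(S + 1) = (1.44 − 1)/(1.44 + 1) = 0.44/2.44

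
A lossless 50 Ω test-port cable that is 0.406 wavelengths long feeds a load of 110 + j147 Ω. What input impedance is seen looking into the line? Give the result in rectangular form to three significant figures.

βl = 2π × 0.406 = 146°
tan(βl) = tan(146°) = -0.67
Z_in = Z_0·(Z_L + jZ_0·tanβl)/(Z_0 + jZ_L·tanβl)
     = 50·(110 + j113)/(149 − j73.7)

Z_in ≈ 14.5 + j45.4 Ω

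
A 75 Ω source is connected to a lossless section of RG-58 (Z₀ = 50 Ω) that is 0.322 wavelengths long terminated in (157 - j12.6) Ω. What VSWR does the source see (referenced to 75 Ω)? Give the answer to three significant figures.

VSWR ≈ 4.21

βl = 2π × 0.322 = 116°
tan(βl) = -2.06
Z_in = Z_0·(Z_L + jZ_0·tanβl)/(Z_0 + jZ_L·tanβl) = 19.6 + j22.8 Ω
Γ_s = (Z_in − Z_s)/(Z_in + Z_s) = (-55.4 + j22.8)/(94.6 + j22.8), |Γ_s| = 0.616
VSWR = (1 + |Γ_s|)/(1 − |Γ_s|)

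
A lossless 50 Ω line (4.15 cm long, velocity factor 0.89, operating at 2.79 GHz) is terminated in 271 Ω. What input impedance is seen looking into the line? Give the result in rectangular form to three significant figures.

λ = v/f = 0.89·c / 2.79 GHz = 0.0957 m
βl = 2π·l/λ = 2π × 0.434 = 156°
tan(βl) = tan(156°) = -0.443
Z_in = Z_0·(Z_L + jZ_0·tanβl)/(Z_0 + jZ_L·tanβl)
     = 50·(271 − j22.1)/(50 − j120)

Z_in ≈ 47.9 + j92.9 Ω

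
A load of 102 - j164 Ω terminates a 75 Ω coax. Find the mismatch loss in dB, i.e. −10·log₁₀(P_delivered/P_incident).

Γ = (27 − j164)/(177 − j164), |Γ| = 0.689
|Γ|² = 0.474, so P_del/P_inc = 1 − |Γ|² = 0.526
ML = −10·log₁₀(1 − |Γ|²)

mismatch loss ≈ 2.79 dB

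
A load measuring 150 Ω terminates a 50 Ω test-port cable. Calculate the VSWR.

Γ = (150 − 50)/(150 + 50) = 0.5
VSWR = (1 + 0.5)/(1 − 0.5)

VSWR ≈ 3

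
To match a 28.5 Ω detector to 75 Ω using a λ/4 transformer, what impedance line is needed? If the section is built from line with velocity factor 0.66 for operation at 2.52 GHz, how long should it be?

Z_qwt = √(Z_0·R_L) = √(75 × 28.5) = √2138
λ = 0.66·c/f = 0.0786 m, so l = λ/4 = 0.0196 m

Z_qwt ≈ 46.2 Ω; length ≈ 1.96 cm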